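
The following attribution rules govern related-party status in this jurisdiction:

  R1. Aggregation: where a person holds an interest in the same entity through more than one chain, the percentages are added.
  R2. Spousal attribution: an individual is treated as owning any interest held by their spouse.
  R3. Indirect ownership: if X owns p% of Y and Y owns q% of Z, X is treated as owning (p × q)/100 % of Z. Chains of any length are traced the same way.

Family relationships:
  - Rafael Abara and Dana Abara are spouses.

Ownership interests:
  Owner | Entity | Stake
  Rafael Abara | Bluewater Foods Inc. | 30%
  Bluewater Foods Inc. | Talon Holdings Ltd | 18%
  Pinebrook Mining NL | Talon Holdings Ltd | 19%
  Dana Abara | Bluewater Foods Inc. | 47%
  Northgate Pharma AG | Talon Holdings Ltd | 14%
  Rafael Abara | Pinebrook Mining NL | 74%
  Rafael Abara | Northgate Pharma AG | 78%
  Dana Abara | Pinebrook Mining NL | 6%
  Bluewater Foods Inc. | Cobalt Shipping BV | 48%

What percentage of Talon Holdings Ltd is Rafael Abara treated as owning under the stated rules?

39.98%

By spousal attribution (R2), Rafael Abara is treated as also owning Dana Abara's interest in Pinebrook Mining NL, giving 74% + 6% = 80%.
By spousal attribution (R2), Rafael Abara is treated as also owning Dana Abara's interest in Bluewater Foods Inc, giving 30% + 47% = 77%.
Chain via Pinebrook Mining NL (R3): 80% × 19% = 15.2% of Talon Holdings Ltd.
Chain via Northgate Pharma AG (R3): 78% × 14% = 10.92% of Talon Holdings Ltd.
Chain via Bluewater Foods Inc. (R3): 77% × 18% = 13.86% of Talon Holdings Ltd.
Aggregating (R1): 15.2% + 10.92% + 13.86% = 39.98%.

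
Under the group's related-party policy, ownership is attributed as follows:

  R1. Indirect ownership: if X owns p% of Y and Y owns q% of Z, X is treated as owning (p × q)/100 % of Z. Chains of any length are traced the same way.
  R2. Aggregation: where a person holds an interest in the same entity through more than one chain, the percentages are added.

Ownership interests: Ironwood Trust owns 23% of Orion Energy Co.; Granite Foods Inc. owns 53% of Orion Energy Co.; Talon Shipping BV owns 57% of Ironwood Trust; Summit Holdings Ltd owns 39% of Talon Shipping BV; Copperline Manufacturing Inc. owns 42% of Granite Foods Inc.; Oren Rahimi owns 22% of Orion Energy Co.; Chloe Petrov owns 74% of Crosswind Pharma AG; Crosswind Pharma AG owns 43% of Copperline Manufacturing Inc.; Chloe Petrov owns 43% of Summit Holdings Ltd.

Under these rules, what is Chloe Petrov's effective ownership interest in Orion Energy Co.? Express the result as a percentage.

Chain via Crosswind Pharma AG → Copperline Manufacturing Inc. → Granite Foods Inc. (R1): 74% × 43% × 42% × 53% = 7.083132% of Orion Energy Co.
Chain via Summit Holdings Ltd → Talon Shipping BV → Ironwood Trust (R1): 43% × 39% × 57% × 23% = 2.198547% of Orion Energy Co.
Aggregating (R2): 7.083132% + 2.198547% = 9.281679%.

9.281679%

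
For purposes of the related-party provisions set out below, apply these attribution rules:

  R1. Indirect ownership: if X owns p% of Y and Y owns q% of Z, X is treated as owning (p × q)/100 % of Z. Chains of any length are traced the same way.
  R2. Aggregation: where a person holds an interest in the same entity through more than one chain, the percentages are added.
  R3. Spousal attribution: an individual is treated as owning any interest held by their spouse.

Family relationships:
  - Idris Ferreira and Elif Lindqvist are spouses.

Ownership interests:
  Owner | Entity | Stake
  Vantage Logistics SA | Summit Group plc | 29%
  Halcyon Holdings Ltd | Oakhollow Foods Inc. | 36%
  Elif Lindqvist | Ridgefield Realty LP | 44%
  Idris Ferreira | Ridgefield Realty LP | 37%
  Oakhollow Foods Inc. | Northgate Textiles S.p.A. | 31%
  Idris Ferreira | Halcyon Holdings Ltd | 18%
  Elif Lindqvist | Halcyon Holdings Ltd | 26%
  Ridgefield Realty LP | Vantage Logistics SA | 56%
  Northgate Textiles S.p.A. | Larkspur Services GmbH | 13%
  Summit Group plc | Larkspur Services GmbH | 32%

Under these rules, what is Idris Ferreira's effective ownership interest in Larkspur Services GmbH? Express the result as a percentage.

4.84776%

By spousal attribution (R3), Idris Ferreira is treated as also owning Elif Lindqvist's interest in Halcyon Holdings Ltd, giving 18% + 26% = 44%.
By spousal attribution (R3), Idris Ferreira is treated as also owning Elif Lindqvist's interest in Ridgefield Realty LP, giving 37% + 44% = 81%.
Chain via Halcyon Holdings Ltd → Oakhollow Foods Inc. → Northgate Textiles S.p.A. (R1): 44% × 36% × 31% × 13% = 0.638352% of Larkspur Services GmbH.
Chain via Ridgefield Realty LP → Vantage Logistics SA → Summit Group plc (R1): 81% × 56% × 29% × 32% = 4.209408% of Larkspur Services GmbH.
Aggregating (R2): 0.638352% + 4.209408% = 4.84776%.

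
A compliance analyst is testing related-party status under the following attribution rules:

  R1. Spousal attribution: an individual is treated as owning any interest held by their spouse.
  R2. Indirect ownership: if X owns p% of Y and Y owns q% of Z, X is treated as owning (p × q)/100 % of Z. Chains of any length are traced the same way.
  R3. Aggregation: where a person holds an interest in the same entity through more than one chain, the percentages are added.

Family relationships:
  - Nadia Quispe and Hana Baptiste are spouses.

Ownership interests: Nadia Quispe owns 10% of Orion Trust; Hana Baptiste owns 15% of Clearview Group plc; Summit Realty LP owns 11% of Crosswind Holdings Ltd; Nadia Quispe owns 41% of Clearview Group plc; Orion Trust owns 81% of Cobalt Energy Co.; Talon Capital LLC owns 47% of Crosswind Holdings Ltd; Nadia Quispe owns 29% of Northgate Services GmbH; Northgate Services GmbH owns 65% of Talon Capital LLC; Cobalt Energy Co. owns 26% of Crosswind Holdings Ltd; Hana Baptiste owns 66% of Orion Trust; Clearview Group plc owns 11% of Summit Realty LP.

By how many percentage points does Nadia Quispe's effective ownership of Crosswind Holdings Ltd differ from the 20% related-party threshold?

5.5427

By spousal attribution (R1), Nadia Quispe is treated as also owning Hana Baptiste's interest in Clearview Group plc, giving 41% + 15% = 56%.
By spousal attribution (R1), Nadia Quispe is treated as also owning Hana Baptiste's interest in Orion Trust, giving 10% + 66% = 76%.
Chain via Clearview Group plc → Summit Realty LP (R2): 56% × 11% × 11% = 0.6776% of Crosswind Holdings Ltd.
Chain via Orion Trust → Cobalt Energy Co. (R2): 76% × 81% × 26% = 16.0056% of Crosswind Holdings Ltd.
Chain via Northgate Services GmbH → Talon Capital LLC (R2): 29% × 65% × 47% = 8.8595% of Crosswind Holdings Ltd.
Aggregating (R3): 0.6776% + 16.0056% + 8.8595% = 25.5427%.
25.5427% exceeds the 20% threshold by 5.5427 percentage points.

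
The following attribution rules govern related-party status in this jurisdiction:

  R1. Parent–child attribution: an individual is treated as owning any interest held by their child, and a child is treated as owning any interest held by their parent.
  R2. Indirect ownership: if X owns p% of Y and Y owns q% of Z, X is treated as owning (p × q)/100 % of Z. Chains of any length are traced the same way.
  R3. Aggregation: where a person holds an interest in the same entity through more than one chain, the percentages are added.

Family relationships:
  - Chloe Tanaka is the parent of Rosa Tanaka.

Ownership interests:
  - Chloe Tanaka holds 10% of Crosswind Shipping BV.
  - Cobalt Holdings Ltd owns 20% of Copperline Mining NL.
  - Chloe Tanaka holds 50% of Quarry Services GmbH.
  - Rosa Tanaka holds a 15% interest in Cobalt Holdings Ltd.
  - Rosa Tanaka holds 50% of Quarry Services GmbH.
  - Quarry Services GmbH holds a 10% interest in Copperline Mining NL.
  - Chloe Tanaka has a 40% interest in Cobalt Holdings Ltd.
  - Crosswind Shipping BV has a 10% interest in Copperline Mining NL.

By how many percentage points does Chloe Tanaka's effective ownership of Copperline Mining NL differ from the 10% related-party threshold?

By parent–child attribution (R1), Chloe Tanaka is treated as also owning Rosa Tanaka's interest in Quarry Services GmbH, giving 50% + 50% = 100%.
By parent–child attribution (R1), Chloe Tanaka is treated as also owning Rosa Tanaka's interest in Cobalt Holdings Ltd, giving 40% + 15% = 55%.
Chain via Crosswind Shipping BV (R2): 10% × 10% = 1% of Copperline Mining NL.
Chain via Quarry Services GmbH (R2): 100% × 10% = 10% of Copperline Mining NL.
Chain via Cobalt Holdings Ltd (R2): 55% × 20% = 11% of Copperline Mining NL.
Aggregating (R3): 1% + 10% + 11% = 22%.
22% exceeds the 10% threshold by 12 percentage points.

12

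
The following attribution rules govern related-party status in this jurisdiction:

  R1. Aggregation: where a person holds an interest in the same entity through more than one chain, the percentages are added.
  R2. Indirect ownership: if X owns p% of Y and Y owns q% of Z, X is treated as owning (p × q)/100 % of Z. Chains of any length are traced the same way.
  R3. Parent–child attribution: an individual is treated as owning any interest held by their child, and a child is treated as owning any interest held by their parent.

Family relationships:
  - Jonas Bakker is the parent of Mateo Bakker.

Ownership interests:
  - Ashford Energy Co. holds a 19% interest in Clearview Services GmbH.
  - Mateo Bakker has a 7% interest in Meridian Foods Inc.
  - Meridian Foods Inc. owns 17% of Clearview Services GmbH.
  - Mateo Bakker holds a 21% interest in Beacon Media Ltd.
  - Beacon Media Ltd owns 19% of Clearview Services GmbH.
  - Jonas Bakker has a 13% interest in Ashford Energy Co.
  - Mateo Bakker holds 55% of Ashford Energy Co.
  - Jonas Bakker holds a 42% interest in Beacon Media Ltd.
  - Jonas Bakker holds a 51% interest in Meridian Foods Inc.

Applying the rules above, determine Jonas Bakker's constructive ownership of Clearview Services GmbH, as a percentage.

34.75%

By parent–child attribution (R3), Jonas Bakker is treated as also owning Mateo Bakker's interest in Ashford Energy Co, giving 13% + 55% = 68%.
By parent–child attribution (R3), Jonas Bakker is treated as also owning Mateo Bakker's interest in Meridian Foods Inc, giving 51% + 7% = 58%.
By parent–child attribution (R3), Jonas Bakker is treated as also owning Mateo Bakker's interest in Beacon Media Ltd, giving 42% + 21% = 63%.
Chain via Ashford Energy Co. (R2): 68% × 19% = 12.92% of Clearview Services GmbH.
Chain via Meridian Foods Inc. (R2): 58% × 17% = 9.86% of Clearview Services GmbH.
Chain via Beacon Media Ltd (R2): 63% × 19% = 11.97% of Clearview Services GmbH.
Aggregating (R1): 12.92% + 9.86% + 11.97% = 34.75%.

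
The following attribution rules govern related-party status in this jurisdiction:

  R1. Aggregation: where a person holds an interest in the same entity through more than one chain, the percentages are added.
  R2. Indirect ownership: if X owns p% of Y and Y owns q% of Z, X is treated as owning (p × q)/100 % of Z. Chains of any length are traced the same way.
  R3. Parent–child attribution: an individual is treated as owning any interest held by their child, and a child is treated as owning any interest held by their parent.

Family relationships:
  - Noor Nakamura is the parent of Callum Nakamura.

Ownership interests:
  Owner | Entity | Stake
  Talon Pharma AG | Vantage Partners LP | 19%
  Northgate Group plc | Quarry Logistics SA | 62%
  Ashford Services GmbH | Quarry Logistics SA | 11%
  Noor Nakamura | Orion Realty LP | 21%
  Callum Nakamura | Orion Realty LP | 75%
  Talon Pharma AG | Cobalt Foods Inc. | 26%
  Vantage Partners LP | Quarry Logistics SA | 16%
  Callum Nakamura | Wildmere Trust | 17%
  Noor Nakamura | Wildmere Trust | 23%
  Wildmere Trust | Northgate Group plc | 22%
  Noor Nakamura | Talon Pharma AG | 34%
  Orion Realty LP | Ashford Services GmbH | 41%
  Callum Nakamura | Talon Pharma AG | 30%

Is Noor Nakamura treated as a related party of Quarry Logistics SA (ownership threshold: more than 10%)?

Yes

By parent–child attribution (R3), Noor Nakamura is treated as also owning Callum Nakamura's interest in Wildmere Trust, giving 23% + 17% = 40%.
By parent–child attribution (R3), Noor Nakamura is treated as also owning Callum Nakamura's interest in Talon Pharma AG, giving 34% + 30% = 64%.
By parent–child attribution (R3), Noor Nakamura is treated as also owning Callum Nakamura's interest in Orion Realty LP, giving 21% + 75% = 96%.
Chain via Wildmere Trust → Northgate Group plc (R2): 40% × 22% × 62% = 5.456% of Quarry Logistics SA.
Chain via Talon Pharma AG → Vantage Partners LP (R2): 64% × 19% × 16% = 1.9456% of Quarry Logistics SA.
Chain via Orion Realty LP → Ashford Services GmbH (R2): 96% × 41% × 11% = 4.3296% of Quarry Logistics SA.
Aggregating (R1): 5.456% + 1.9456% + 4.3296% = 11.7312%.
11.7312% exceeds the 10% threshold, so Noor is a related party to Quarry Logistics SA.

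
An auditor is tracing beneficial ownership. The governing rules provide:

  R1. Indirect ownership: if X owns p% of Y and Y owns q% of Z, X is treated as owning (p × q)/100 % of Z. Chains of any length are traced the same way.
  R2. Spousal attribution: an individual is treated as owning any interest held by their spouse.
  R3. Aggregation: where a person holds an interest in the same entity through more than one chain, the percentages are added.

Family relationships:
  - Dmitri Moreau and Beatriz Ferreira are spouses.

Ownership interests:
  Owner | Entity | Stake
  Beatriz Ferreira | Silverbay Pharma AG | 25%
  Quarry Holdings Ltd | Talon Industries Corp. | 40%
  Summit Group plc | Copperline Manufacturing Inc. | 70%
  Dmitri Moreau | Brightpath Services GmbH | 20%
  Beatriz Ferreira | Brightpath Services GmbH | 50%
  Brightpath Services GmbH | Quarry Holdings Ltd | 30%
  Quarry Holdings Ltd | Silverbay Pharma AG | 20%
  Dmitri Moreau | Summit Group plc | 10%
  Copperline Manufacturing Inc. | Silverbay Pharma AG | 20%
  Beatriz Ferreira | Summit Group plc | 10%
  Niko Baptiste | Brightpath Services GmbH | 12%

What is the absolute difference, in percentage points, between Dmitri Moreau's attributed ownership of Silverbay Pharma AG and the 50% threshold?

18

By spousal attribution (R2), Dmitri Moreau is treated as also owning Beatriz Ferreira's interest in Summit Group plc, giving 10% + 10% = 20%.
By spousal attribution (R2), Dmitri Moreau is treated as also owning Beatriz Ferreira's interest in Brightpath Services GmbH, giving 20% + 50% = 70%.
By spousal attribution (R2), Dmitri Moreau is treated as owning Beatriz Ferreira's 25% interest in Silverbay Pharma AG.
Chain via Summit Group plc → Copperline Manufacturing Inc. (R1): 20% × 70% × 20% = 2.8% of Silverbay Pharma AG.
Chain via Brightpath Services GmbH → Quarry Holdings Ltd (R1): 70% × 30% × 20% = 4.2% of Silverbay Pharma AG.
Direct interest in Silverbay Pharma AG: 25%.
Aggregating (R3): 2.8% + 4.2% + 25% = 32%.
32% falls short of the 50% threshold by 18 percentage points.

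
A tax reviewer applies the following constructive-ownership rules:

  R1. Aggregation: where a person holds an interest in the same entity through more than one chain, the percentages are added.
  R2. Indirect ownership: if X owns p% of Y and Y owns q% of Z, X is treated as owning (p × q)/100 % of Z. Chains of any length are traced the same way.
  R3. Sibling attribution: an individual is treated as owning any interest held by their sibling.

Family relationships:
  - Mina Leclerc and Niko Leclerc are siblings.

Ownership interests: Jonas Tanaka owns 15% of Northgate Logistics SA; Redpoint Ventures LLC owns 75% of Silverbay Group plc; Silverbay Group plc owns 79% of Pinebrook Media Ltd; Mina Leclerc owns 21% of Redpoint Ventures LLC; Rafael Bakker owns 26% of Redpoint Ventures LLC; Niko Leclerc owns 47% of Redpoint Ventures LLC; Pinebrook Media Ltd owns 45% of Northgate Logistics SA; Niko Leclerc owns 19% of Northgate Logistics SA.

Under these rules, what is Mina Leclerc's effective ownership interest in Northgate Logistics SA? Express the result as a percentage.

37.1305%

By sibling attribution (R3), Mina Leclerc is treated as also owning Niko Leclerc's interest in Redpoint Ventures LLC, giving 21% + 47% = 68%.
By sibling attribution (R3), Mina Leclerc is treated as owning Niko Leclerc's 19% interest in Northgate Logistics SA.
Chain via Redpoint Ventures LLC → Silverbay Group plc → Pinebrook Media Ltd (R2): 68% × 75% × 79% × 45% = 18.1305% of Northgate Logistics SA.
Direct interest in Northgate Logistics SA: 19%.
Aggregating (R1): 18.1305% + 19% = 37.1305%.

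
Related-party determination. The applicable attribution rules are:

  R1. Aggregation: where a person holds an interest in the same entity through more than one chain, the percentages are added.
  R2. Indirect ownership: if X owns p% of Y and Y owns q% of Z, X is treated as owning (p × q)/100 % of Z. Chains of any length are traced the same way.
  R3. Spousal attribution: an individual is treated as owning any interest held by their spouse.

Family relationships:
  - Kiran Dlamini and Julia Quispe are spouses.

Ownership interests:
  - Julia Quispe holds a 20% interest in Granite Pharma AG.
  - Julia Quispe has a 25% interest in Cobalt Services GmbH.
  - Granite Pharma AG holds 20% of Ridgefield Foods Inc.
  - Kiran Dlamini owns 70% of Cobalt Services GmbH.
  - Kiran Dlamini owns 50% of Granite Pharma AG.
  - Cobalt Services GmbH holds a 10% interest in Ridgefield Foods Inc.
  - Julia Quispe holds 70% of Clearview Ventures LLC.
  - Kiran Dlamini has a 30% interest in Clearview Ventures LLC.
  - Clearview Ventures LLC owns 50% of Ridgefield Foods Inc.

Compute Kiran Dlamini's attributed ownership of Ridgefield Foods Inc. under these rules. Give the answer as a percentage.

73.5%

By spousal attribution (R3), Kiran Dlamini is treated as also owning Julia Quispe's interest in Cobalt Services GmbH, giving 70% + 25% = 95%.
By spousal attribution (R3), Kiran Dlamini is treated as also owning Julia Quispe's interest in Granite Pharma AG, giving 50% + 20% = 70%.
By spousal attribution (R3), Kiran Dlamini is treated as also owning Julia Quispe's interest in Clearview Ventures LLC, giving 30% + 70% = 100%.
Chain via Cobalt Services GmbH (R2): 95% × 10% = 9.5% of Ridgefield Foods Inc.
Chain via Granite Pharma AG (R2): 70% × 20% = 14% of Ridgefield Foods Inc.
Chain via Clearview Ventures LLC (R2): 100% × 50% = 50% of Ridgefield Foods Inc.
Aggregating (R1): 9.5% + 14% + 50% = 73.5%.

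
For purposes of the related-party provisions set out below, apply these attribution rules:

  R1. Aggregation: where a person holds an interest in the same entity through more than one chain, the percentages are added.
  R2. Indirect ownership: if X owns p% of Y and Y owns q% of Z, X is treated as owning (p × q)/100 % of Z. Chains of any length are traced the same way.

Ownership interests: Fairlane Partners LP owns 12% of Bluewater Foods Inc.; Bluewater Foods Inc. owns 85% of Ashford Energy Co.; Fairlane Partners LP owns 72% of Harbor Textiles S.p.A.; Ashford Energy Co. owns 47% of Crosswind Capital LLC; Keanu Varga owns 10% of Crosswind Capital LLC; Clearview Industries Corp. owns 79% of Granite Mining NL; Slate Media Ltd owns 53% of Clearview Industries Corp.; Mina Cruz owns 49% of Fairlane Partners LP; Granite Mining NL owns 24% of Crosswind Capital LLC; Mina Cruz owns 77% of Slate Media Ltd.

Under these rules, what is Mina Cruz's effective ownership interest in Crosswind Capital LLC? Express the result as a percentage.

Chain via Slate Media Ltd → Clearview Industries Corp. → Granite Mining NL (R2): 77% × 53% × 79% × 24% = 7.737576% of Crosswind Capital LLC.
Chain via Fairlane Partners LP → Bluewater Foods Inc. → Ashford Energy Co. (R2): 49% × 12% × 85% × 47% = 2.34906% of Crosswind Capital LLC.
Aggregating (R1): 7.737576% + 2.34906% = 10.086636%.

10.086636%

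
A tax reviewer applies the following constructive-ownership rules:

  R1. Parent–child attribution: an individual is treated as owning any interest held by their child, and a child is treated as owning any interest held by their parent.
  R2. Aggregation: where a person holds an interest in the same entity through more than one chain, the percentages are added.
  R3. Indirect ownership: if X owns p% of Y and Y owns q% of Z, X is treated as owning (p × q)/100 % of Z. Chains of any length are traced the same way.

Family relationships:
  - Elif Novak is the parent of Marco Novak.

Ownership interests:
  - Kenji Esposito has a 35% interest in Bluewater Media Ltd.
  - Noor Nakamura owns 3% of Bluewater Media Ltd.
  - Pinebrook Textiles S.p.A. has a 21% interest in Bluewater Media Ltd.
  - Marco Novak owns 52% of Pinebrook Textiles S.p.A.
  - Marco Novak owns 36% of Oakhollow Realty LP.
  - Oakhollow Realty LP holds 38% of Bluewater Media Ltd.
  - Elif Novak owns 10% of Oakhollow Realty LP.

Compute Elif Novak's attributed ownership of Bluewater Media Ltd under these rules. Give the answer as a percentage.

By parent–child attribution (R1), Elif Novak is treated as also owning Marco Novak's interest in Oakhollow Realty LP, giving 10% + 36% = 46%.
By parent–child attribution (R1), Elif Novak is treated as owning Marco Novak's 52% interest in Pinebrook Textiles S.p.A.
Chain via Oakhollow Realty LP (R3): 46% × 38% = 17.48% of Bluewater Media Ltd.
Chain via Pinebrook Textiles S.p.A. (R3): 52% × 21% = 10.92% of Bluewater Media Ltd.
Aggregating (R2): 17.48% + 10.92% = 28.4%.

28.4%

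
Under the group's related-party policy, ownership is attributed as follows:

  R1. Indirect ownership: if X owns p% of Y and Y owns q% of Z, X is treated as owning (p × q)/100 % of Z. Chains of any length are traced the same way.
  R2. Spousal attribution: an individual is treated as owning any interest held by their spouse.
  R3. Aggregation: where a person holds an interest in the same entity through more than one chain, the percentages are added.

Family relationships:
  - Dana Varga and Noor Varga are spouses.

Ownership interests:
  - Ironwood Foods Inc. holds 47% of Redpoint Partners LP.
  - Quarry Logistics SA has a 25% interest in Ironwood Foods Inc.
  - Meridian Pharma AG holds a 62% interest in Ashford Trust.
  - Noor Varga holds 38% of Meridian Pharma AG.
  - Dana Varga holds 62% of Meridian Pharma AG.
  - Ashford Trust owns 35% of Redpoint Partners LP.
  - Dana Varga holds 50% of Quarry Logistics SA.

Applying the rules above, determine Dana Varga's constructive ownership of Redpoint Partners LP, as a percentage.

27.575%

By spousal attribution (R2), Dana Varga is treated as also owning Noor Varga's interest in Meridian Pharma AG, giving 62% + 38% = 100%.
Chain via Quarry Logistics SA → Ironwood Foods Inc. (R1): 50% × 25% × 47% = 5.875% of Redpoint Partners LP.
Chain via Meridian Pharma AG → Ashford Trust (R1): 100% × 62% × 35% = 21.7% of Redpoint Partners LP.
Aggregating (R3): 5.875% + 21.7% = 27.575%.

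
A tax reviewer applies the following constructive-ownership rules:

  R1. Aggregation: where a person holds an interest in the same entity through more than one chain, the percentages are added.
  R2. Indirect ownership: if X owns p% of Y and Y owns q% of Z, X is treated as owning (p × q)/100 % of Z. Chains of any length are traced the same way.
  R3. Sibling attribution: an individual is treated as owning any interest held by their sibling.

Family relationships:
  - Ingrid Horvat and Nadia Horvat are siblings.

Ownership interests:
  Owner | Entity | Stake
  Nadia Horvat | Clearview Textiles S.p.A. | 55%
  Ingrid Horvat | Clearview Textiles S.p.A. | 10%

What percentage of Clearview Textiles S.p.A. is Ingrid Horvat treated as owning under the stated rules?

By sibling attribution (R3), Ingrid Horvat is treated as also owning Nadia Horvat's interest in Clearview Textiles S.p.A, giving 10% + 55% = 65%.
Direct interest in Clearview Textiles S.p.A: 65%.

65%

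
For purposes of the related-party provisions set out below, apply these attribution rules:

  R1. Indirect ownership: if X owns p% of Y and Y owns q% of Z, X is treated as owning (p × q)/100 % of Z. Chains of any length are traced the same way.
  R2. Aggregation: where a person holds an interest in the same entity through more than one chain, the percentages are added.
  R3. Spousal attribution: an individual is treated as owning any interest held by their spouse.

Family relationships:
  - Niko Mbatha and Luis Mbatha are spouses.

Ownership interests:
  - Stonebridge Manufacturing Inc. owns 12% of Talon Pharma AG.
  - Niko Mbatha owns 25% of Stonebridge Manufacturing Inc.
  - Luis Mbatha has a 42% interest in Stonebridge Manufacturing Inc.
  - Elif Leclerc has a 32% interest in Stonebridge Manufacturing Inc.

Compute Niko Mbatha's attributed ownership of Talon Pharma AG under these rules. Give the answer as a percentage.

By spousal attribution (R3), Niko Mbatha is treated as also owning Luis Mbatha's interest in Stonebridge Manufacturing Inc, giving 25% + 42% = 67%.
Chain via Stonebridge Manufacturing Inc. (R1): 67% × 12% = 8.04% of Talon Pharma AG.

8.04%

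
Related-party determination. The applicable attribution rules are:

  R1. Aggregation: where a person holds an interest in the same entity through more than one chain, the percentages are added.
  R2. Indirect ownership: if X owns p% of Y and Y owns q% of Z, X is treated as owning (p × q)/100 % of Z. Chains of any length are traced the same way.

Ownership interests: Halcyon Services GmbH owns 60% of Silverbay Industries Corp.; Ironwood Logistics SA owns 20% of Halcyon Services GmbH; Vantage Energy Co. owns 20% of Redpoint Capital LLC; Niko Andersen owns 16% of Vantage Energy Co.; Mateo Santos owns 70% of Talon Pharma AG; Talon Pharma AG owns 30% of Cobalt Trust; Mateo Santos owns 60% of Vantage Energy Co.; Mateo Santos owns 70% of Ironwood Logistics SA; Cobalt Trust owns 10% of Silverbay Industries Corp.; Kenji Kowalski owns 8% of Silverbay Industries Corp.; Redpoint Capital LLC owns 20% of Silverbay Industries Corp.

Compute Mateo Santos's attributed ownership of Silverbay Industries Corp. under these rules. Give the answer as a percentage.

Chain via Ironwood Logistics SA → Halcyon Services GmbH (R2): 70% × 20% × 60% = 8.4% of Silverbay Industries Corp.
Chain via Vantage Energy Co. → Redpoint Capital LLC (R2): 60% × 20% × 20% = 2.4% of Silverbay Industries Corp.
Chain via Talon Pharma AG → Cobalt Trust (R2): 70% × 30% × 10% = 2.1% of Silverbay Industries Corp.
Aggregating (R1): 8.4% + 2.4% + 2.1% = 12.9%.

12.9%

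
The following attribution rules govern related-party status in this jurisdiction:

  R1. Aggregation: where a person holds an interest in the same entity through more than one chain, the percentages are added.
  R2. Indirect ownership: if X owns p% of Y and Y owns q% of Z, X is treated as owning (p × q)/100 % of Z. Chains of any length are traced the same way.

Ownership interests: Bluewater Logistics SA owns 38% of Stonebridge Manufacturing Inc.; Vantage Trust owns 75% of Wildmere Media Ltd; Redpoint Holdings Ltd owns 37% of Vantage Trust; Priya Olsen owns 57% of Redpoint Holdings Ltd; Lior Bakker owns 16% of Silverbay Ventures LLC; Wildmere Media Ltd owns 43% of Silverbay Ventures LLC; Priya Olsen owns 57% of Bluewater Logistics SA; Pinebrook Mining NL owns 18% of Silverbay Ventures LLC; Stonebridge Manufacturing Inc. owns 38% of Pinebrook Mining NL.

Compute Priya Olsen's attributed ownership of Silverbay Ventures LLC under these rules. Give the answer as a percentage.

Chain via Redpoint Holdings Ltd → Vantage Trust → Wildmere Media Ltd (R2): 57% × 37% × 75% × 43% = 6.801525% of Silverbay Ventures LLC.
Chain via Bluewater Logistics SA → Stonebridge Manufacturing Inc. → Pinebrook Mining NL (R2): 57% × 38% × 38% × 18% = 1.481544% of Silverbay Ventures LLC.
Aggregating (R1): 6.801525% + 1.481544% = 8.283069%.

8.283069%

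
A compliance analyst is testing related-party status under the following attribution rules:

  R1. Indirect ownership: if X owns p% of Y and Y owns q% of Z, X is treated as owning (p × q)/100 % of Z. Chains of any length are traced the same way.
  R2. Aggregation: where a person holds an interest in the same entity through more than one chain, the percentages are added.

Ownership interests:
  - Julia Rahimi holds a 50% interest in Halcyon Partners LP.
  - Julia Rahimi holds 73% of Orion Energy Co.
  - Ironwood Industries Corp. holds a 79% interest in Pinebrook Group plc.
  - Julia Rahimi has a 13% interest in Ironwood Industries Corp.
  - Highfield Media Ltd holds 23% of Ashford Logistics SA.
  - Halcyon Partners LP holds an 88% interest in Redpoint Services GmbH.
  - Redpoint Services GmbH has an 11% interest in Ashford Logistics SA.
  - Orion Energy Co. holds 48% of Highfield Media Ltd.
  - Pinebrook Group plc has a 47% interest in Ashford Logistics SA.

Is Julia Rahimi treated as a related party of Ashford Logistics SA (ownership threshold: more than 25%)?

No

Chain via Halcyon Partners LP → Redpoint Services GmbH (R1): 50% × 88% × 11% = 4.84% of Ashford Logistics SA.
Chain via Ironwood Industries Corp. → Pinebrook Group plc (R1): 13% × 79% × 47% = 4.8269% of Ashford Logistics SA.
Chain via Orion Energy Co. → Highfield Media Ltd (R1): 73% × 48% × 23% = 8.0592% of Ashford Logistics SA.
Aggregating (R2): 4.84% + 4.8269% + 8.0592% = 17.7261%.
17.7261% does not exceed the 25% threshold, so Julia is not a related party to Ashford Logistics SA.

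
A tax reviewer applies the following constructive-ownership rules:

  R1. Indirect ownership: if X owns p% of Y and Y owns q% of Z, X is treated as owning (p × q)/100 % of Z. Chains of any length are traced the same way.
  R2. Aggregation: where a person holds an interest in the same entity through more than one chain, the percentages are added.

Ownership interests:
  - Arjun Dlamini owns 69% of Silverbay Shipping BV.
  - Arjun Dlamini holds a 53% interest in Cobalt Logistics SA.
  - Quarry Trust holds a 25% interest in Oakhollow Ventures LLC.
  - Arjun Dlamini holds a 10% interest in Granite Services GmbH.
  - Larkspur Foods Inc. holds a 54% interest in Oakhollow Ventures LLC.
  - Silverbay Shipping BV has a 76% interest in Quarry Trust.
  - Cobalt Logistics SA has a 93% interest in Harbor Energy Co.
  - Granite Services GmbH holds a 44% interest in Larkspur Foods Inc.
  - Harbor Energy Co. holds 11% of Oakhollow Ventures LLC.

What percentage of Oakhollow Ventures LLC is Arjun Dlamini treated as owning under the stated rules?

Chain via Granite Services GmbH → Larkspur Foods Inc. (R1): 10% × 44% × 54% = 2.376% of Oakhollow Ventures LLC.
Chain via Cobalt Logistics SA → Harbor Energy Co. (R1): 53% × 93% × 11% = 5.4219% of Oakhollow Ventures LLC.
Chain via Silverbay Shipping BV → Quarry Trust (R1): 69% × 76% × 25% = 13.11% of Oakhollow Ventures LLC.
Aggregating (R2): 2.376% + 5.4219% + 13.11% = 20.9079%.

20.9079%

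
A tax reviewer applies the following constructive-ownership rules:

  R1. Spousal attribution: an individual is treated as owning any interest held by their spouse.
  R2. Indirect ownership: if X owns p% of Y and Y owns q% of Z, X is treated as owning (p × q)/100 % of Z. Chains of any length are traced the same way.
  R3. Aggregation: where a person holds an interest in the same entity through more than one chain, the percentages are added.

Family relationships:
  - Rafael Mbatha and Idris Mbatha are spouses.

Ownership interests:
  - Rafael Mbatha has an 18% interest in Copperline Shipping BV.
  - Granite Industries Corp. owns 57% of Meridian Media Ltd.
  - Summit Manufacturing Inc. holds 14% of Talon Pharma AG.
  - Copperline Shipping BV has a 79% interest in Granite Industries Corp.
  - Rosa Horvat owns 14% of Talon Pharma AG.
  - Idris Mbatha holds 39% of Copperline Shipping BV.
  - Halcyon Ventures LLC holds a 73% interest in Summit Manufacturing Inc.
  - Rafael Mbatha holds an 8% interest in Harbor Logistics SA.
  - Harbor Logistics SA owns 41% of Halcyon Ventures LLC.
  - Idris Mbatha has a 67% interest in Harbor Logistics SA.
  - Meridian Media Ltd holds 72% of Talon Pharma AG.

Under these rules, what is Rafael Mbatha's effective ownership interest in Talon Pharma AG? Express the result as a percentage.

21.622962%

By spousal attribution (R1), Rafael Mbatha is treated as also owning Idris Mbatha's interest in Copperline Shipping BV, giving 18% + 39% = 57%.
By spousal attribution (R1), Rafael Mbatha is treated as also owning Idris Mbatha's interest in Harbor Logistics SA, giving 8% + 67% = 75%.
Chain via Copperline Shipping BV → Granite Industries Corp. → Meridian Media Ltd (R2): 57% × 79% × 57% × 72% = 18.480312% of Talon Pharma AG.
Chain via Harbor Logistics SA → Halcyon Ventures LLC → Summit Manufacturing Inc. (R2): 75% × 41% × 73% × 14% = 3.14265% of Talon Pharma AG.
Aggregating (R3): 18.480312% + 3.14265% = 21.622962%.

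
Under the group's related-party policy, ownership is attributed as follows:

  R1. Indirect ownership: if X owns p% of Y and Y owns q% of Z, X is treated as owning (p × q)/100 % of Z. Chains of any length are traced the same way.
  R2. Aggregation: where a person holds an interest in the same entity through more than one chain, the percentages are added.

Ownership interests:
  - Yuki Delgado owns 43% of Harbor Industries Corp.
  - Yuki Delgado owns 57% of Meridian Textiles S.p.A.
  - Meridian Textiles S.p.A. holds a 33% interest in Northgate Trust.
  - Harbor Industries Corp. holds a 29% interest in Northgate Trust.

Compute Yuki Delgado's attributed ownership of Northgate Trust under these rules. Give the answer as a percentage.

Chain via Harbor Industries Corp. (R1): 43% × 29% = 12.47% of Northgate Trust.
Chain via Meridian Textiles S.p.A. (R1): 57% × 33% = 18.81% of Northgate Trust.
Aggregating (R2): 12.47% + 18.81% = 31.28%.

31.28%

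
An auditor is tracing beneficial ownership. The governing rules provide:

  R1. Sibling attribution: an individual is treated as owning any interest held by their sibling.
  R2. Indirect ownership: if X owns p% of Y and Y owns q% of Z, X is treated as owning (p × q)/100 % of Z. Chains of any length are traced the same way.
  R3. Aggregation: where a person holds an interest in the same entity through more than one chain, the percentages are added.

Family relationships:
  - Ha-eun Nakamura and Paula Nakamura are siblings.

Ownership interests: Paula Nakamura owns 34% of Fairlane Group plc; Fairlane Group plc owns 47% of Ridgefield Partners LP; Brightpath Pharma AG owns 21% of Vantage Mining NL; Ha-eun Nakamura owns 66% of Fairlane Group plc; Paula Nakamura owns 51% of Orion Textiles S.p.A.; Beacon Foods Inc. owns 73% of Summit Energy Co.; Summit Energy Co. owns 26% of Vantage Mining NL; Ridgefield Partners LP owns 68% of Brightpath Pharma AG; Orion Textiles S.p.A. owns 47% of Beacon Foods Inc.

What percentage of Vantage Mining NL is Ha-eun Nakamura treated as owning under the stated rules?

By sibling attribution (R1), Ha-eun Nakamura is treated as also owning Paula Nakamura's interest in Fairlane Group plc, giving 66% + 34% = 100%.
By sibling attribution (R1), Ha-eun Nakamura is treated as owning Paula Nakamura's 51% interest in Orion Textiles S.p.A.
Chain via Fairlane Group plc → Ridgefield Partners LP → Brightpath Pharma AG (R2): 100% × 47% × 68% × 21% = 6.7116% of Vantage Mining NL.
Chain via Orion Textiles S.p.A. → Beacon Foods Inc. → Summit Energy Co. (R2): 51% × 47% × 73% × 26% = 4.549506% of Vantage Mining NL.
Aggregating (R3): 6.7116% + 4.549506% = 11.261106%.

11.261106%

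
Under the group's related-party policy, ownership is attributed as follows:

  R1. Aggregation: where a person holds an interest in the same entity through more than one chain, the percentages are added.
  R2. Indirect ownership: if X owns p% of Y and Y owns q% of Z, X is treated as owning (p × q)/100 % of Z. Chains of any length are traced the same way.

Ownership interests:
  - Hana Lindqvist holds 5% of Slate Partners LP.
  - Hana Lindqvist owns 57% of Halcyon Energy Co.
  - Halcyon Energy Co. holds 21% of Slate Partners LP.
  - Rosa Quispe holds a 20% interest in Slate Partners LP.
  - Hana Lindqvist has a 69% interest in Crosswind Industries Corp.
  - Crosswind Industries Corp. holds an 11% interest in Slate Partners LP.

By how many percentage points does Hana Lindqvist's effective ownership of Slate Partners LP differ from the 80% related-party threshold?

Chain via Halcyon Energy Co. (R2): 57% × 21% = 11.97% of Slate Partners LP.
Chain via Crosswind Industries Corp. (R2): 69% × 11% = 7.59% of Slate Partners LP.
Direct interest in Slate Partners LP: 5%.
Aggregating (R1): 11.97% + 7.59% + 5% = 24.56%.
24.56% falls short of the 80% threshold by 55.44 percentage points.

55.44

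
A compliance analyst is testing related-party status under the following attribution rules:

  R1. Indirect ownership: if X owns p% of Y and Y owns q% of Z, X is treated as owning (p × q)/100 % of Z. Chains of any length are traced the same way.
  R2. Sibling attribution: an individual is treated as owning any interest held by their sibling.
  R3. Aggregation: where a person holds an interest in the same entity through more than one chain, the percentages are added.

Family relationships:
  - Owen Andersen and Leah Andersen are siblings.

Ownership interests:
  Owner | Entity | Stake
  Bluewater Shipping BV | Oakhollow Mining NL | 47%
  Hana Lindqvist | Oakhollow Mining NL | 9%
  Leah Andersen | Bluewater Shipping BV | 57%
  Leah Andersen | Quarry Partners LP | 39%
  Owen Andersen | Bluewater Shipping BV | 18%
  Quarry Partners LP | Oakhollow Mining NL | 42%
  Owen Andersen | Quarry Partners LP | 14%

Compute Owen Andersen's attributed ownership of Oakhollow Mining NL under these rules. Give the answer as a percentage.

57.51%

By sibling attribution (R2), Owen Andersen is treated as also owning Leah Andersen's interest in Bluewater Shipping BV, giving 18% + 57% = 75%.
By sibling attribution (R2), Owen Andersen is treated as also owning Leah Andersen's interest in Quarry Partners LP, giving 14% + 39% = 53%.
Chain via Bluewater Shipping BV (R1): 75% × 47% = 35.25% of Oakhollow Mining NL.
Chain via Quarry Partners LP (R1): 53% × 42% = 22.26% of Oakhollow Mining NL.
Aggregating (R3): 35.25% + 22.26% = 57.51%.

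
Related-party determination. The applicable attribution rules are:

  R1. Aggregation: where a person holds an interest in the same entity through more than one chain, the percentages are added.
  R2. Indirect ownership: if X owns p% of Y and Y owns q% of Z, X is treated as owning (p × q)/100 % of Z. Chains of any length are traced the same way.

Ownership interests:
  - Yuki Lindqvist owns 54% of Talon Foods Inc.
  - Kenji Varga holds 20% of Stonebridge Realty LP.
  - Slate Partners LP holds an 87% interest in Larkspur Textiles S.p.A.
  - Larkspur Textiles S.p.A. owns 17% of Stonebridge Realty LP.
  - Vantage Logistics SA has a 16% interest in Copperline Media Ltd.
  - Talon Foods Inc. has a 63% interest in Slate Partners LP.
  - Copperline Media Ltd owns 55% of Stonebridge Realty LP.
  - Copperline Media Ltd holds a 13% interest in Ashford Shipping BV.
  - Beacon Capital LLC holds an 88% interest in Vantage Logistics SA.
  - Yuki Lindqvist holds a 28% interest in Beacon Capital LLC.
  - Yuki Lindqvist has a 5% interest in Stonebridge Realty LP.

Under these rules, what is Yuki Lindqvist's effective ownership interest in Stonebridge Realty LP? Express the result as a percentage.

12.199878%

Chain via Talon Foods Inc. → Slate Partners LP → Larkspur Textiles S.p.A. (R2): 54% × 63% × 87% × 17% = 5.031558% of Stonebridge Realty LP.
Chain via Beacon Capital LLC → Vantage Logistics SA → Copperline Media Ltd (R2): 28% × 88% × 16% × 55% = 2.16832% of Stonebridge Realty LP.
Direct interest in Stonebridge Realty LP: 5%.
Aggregating (R1): 5.031558% + 2.16832% + 5% = 12.199878%.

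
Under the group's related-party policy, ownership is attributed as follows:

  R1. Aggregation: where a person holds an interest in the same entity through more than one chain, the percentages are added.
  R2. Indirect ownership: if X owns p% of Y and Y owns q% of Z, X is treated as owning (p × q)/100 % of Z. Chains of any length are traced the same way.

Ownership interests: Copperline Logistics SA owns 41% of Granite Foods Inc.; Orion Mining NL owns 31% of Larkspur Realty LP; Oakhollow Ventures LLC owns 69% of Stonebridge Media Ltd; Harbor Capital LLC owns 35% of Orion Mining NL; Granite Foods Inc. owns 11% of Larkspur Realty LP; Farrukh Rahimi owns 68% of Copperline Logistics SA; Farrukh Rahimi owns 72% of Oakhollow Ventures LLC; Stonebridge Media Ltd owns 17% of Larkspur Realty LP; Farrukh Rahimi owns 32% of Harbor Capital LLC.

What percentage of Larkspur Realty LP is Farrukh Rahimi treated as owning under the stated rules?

Chain via Copperline Logistics SA → Granite Foods Inc. (R2): 68% × 41% × 11% = 3.0668% of Larkspur Realty LP.
Chain via Oakhollow Ventures LLC → Stonebridge Media Ltd (R2): 72% × 69% × 17% = 8.4456% of Larkspur Realty LP.
Chain via Harbor Capital LLC → Orion Mining NL (R2): 32% × 35% × 31% = 3.472% of Larkspur Realty LP.
Aggregating (R1): 3.0668% + 8.4456% + 3.472% = 14.9844%.

14.9844%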